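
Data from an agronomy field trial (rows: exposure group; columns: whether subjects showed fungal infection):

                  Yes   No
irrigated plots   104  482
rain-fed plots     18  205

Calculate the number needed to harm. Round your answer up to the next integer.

11

risk, irrigated plots = 104/586 = 0.177474
risk, rain-fed plots = 18/223 = 0.080717
absolute risk difference = 0.096757
1 / 0.096757 = 10.335 → round up → 11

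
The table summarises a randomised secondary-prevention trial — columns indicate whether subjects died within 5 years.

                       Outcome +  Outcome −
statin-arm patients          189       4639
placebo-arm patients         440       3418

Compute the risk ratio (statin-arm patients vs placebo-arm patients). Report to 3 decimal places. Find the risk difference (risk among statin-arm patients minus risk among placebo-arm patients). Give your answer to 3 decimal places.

RR = 0.343; RD = -0.075

risk, statin-arm patients = 189/4828 = 0.03915
risk, placebo-arm patients = 440/3858 = 0.11405
RR = 0.03915 / 0.11405 = 0.343
risk difference = 0.03915 − 0.11405 = -0.075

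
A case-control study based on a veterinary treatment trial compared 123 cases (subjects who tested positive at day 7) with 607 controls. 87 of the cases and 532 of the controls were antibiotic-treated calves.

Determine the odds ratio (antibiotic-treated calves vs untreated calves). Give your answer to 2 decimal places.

OR = (87 × 75) / (532 × 36) = 6525/19152 ≈ 0.34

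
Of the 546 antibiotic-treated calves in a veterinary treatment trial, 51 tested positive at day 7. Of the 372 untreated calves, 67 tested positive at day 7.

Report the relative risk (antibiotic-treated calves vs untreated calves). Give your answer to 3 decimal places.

risk, antibiotic-treated calves = 51/546 = 0.0934
risk, untreated calves = 67/372 = 0.1801
RR = 0.0934 / 0.1801 = 0.519

0.519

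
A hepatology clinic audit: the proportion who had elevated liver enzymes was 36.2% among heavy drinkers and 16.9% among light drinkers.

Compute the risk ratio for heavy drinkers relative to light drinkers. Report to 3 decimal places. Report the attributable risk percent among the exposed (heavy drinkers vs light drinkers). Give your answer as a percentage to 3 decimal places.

RR = 2.142; AR% = 53.315%

RR = 0.3620 / 0.1690 = 2.142
AR% = (0.3620 − 0.1690) / 0.3620 = 0.5331 → 53.315%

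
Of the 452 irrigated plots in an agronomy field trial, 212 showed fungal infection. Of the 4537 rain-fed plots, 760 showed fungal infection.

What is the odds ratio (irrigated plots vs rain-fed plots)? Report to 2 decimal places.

odds, irrigated plots = 212/240 = 0.8833
odds, rain-fed plots = 760/3777 = 0.2012
OR = 0.8833 / 0.2012 = 4.39

OR: 4.39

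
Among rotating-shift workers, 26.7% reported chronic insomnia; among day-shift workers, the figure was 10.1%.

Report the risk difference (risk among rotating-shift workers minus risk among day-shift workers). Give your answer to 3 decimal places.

risk difference = 0.2670 − 0.1010 = 0.166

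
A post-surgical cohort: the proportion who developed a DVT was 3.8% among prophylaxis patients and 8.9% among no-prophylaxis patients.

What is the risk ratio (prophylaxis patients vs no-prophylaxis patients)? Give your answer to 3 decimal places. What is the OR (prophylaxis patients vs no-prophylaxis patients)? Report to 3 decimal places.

RR = 0.03800 / 0.08900 = 0.427
odds, prophylaxis patients = 0.03800/0.96200 = 0.03950
odds, no-prophylaxis patients = 0.08900/0.91100 = 0.09769
OR = 0.03950 / 0.09769 = 0.404

RR = 0.427; OR = 0.404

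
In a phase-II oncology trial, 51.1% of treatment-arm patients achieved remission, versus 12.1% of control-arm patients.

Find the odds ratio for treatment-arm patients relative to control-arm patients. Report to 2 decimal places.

odds, treatment-arm patients = 0.5110/0.4890 = 1.0450
odds, control-arm patients = 0.1210/0.8790 = 0.1377
OR = 1.0450 / 0.1377 = 7.59

OR = 7.59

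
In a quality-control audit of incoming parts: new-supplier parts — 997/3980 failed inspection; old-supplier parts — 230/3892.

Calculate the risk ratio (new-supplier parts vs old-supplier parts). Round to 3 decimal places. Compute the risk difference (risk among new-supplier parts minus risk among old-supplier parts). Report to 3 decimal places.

RR = 4.239; RD = 0.191

risk, new-supplier parts = 997/3980 = 0.2505
risk, old-supplier parts = 230/3892 = 0.0591
RR = 0.2505 / 0.0591 = 4.239
risk difference = 0.2505 − 0.0591 = 0.191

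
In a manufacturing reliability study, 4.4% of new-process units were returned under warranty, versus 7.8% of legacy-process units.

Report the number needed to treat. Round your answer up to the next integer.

30

absolute risk difference = 0.034000
1 / 0.034000 = 29.412 → round up → 30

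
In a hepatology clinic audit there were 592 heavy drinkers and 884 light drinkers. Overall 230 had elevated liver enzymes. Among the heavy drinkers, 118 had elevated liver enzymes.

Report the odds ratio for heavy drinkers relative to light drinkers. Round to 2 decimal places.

OR: 1.72

heavy drinkers without the outcome: 592 − 118 = 474
light drinkers with the outcome: 230 − 118 = 112
light drinkers without the outcome: 884 − 112 = 772
OR = (118 × 772) / (474 × 112) = 91096/53088 ≈ 1.72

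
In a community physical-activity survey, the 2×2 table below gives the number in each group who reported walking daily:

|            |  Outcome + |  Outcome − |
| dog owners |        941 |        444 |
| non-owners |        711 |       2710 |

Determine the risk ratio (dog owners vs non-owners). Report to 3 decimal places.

risk, dog owners = 941/1385 = 0.6794
risk, non-owners = 711/3421 = 0.2078
RR = 0.6794 / 0.2078 = 3.269

RR = 3.269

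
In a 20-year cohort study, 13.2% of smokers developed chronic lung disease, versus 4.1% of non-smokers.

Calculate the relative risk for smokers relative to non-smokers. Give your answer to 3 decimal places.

RR = 0.13200 / 0.04100 = 3.220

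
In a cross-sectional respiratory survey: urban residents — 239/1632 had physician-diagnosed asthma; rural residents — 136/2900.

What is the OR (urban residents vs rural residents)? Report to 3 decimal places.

OR = (239 × 2764) / (1393 × 136) = 660596/189448 ≈ 3.487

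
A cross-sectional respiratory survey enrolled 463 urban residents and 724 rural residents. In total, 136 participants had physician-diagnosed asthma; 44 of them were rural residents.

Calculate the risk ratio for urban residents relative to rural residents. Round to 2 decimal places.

3.27

urban residents with the outcome: 136 − 44 = 92
urban residents without the outcome: 463 − 92 = 371
rural residents without the outcome: 724 − 44 = 680
risk, urban residents = 92/463 = 0.1987
risk, rural residents = 44/724 = 0.0608
RR = 0.1987 / 0.0608 = 3.27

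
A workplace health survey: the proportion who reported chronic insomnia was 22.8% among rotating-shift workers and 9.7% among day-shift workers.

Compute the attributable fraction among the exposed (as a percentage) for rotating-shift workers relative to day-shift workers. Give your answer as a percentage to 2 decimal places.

AR% = (0.2280 − 0.0970) / 0.2280 = 0.5746 → 57.46%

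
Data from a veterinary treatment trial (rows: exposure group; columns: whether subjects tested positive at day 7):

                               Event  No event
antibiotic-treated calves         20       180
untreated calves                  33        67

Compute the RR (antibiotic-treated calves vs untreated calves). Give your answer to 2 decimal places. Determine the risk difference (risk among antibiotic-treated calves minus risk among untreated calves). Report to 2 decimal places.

RR = 0.30; RD = -0.23

risk, antibiotic-treated calves = 20/200 = 0.1000
risk, untreated calves = 33/100 = 0.3300
RR = 0.1000 / 0.3300 = 0.30
risk difference = 0.1000 − 0.3300 = -0.23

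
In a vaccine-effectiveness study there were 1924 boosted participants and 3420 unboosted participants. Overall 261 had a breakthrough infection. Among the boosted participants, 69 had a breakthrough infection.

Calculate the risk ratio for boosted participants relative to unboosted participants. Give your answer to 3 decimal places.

RR ≈ 0.639

boosted participants without the outcome: 1924 − 69 = 1855
unboosted participants with the outcome: 261 − 69 = 192
unboosted participants without the outcome: 3420 − 192 = 3228
risk, boosted participants = 69/1924 = 0.03586
risk, unboosted participants = 192/3420 = 0.05614
RR = 0.03586 / 0.05614 = 0.639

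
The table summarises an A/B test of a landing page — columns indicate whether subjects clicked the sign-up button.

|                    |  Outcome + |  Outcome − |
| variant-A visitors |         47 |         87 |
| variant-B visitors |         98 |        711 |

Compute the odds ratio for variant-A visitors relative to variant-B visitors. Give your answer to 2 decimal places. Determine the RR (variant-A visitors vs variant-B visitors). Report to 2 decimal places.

OR = 3.92; RR = 2.90

odds, variant-A visitors = 47/87 = 0.5402
odds, variant-B visitors = 98/711 = 0.1378
OR = 0.5402 / 0.1378 = 3.92
risk, variant-A visitors = 47/134 = 0.3507
risk, variant-B visitors = 98/809 = 0.1211
RR = 0.3507 / 0.1211 = 2.90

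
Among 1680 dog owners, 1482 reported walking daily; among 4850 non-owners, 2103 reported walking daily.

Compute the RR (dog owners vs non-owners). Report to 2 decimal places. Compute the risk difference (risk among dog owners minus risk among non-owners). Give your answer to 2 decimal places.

risk, dog owners = 1482/1680 = 0.8821
risk, non-owners = 2103/4850 = 0.4336
RR = 0.8821 / 0.4336 = 2.03
risk difference = 0.8821 − 0.4336 = 0.45

RR = 2.03; RD = 0.45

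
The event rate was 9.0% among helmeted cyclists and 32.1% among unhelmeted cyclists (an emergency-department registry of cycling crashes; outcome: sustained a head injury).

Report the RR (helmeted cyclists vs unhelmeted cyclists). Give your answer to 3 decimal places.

RR = 0.0900 / 0.3210 = 0.280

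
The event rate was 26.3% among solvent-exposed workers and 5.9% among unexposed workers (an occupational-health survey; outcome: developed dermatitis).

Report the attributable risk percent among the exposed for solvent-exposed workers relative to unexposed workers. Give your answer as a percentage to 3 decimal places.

AR% = (0.2630 − 0.0590) / 0.2630 = 0.7757 → 77.567%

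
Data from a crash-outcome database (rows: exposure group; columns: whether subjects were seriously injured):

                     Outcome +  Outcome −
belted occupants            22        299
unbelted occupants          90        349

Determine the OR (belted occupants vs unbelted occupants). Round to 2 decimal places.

odds, belted occupants = 22/299 = 0.0736
odds, unbelted occupants = 90/349 = 0.2579
OR = 0.0736 / 0.2579 = 0.29

0.29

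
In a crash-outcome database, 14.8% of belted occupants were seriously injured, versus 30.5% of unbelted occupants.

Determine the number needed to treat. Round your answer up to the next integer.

absolute risk difference = 0.157000
1 / 0.157000 = 6.369 → round up → 7

7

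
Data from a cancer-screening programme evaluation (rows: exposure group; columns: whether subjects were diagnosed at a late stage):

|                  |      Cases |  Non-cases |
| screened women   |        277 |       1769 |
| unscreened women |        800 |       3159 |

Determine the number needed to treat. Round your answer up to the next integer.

risk, screened women = 277/2046 = 0.135386
risk, unscreened women = 800/3959 = 0.202071
absolute risk difference = 0.066685
1 / 0.066685 = 14.996 → round up → 15

NNT ≈ 15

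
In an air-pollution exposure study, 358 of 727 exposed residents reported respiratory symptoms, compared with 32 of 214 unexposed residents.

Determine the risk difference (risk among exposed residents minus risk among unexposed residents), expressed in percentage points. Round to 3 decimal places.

risk, exposed residents = 358/727 = 0.4924
risk, unexposed residents = 32/214 = 0.1495
risk difference = 0.4924 − 0.1495 = 0.3429 → 34.290 percentage points

34.290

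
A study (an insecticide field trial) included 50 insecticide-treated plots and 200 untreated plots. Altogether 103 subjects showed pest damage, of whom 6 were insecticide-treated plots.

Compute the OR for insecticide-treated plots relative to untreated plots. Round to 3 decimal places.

insecticide-treated plots without the outcome: 50 − 6 = 44
untreated plots with the outcome: 103 − 6 = 97
untreated plots without the outcome: 200 − 97 = 103
odds, insecticide-treated plots = 6/44 = 0.1364
odds, untreated plots = 97/103 = 0.9417
OR = 0.1364 / 0.9417 = 0.145

0.145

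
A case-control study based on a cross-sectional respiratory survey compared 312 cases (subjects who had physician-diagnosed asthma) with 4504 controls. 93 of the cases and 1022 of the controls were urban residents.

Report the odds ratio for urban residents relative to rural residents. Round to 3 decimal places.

odds, urban residents = 93/1022 = 0.0910
odds, rural residents = 219/3482 = 0.0629
OR = 0.0910 / 0.0629 = 1.447

OR ≈ 1.447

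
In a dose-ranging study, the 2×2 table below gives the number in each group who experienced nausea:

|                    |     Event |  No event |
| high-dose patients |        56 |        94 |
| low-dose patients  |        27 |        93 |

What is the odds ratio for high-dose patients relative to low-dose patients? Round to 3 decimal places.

OR = (56 × 93) / (94 × 27) = 5208/2538 ≈ 2.052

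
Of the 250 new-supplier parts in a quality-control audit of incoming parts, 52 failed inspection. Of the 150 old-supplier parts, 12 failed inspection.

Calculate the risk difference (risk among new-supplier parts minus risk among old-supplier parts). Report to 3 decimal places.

0.128

risk, new-supplier parts = 52/250 = 0.2080
risk, old-supplier parts = 12/150 = 0.0800
risk difference = 0.2080 − 0.0800 = 0.128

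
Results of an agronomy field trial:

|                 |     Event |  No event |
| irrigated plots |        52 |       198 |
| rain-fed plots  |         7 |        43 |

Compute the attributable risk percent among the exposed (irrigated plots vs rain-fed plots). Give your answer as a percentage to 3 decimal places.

risk, irrigated plots = 52/250 = 0.2080
risk, rain-fed plots = 7/50 = 0.1400
AR% = (0.2080 − 0.1400) / 0.2080 = 0.3269 → 32.692%

AR% = 32.692%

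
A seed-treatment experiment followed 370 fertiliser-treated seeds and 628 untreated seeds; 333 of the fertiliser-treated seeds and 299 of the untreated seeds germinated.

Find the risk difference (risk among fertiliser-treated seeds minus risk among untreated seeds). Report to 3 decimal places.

RD = 0.424

risk, fertiliser-treated seeds = 333/370 = 0.9000
risk, untreated seeds = 299/628 = 0.4761
risk difference = 0.9000 − 0.4761 = 0.424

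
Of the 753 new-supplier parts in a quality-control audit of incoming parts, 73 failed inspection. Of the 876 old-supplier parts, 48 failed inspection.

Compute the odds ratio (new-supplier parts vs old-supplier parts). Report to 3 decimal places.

odds, new-supplier parts = 73/680 = 0.1074
odds, old-supplier parts = 48/828 = 0.0580
OR = 0.1074 / 0.0580 = 1.852

OR: 1.852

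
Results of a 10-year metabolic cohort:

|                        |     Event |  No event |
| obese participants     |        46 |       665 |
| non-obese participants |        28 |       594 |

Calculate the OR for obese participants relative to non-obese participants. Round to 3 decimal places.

1.467

odds, obese participants = 46/665 = 0.06917
odds, non-obese participants = 28/594 = 0.04714
OR = 0.06917 / 0.04714 = 1.467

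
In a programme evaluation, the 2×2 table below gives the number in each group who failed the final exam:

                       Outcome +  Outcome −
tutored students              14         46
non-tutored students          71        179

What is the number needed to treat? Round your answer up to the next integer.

risk, tutored students = 14/60 = 0.233333
risk, non-tutored students = 71/250 = 0.284000
absolute risk difference = 0.050667
1 / 0.050667 = 19.737 → round up → 20

20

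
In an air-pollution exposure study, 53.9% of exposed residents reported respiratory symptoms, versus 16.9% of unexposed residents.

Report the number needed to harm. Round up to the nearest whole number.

absolute risk difference = 0.370000
1 / 0.370000 = 2.703 → round up → 3

3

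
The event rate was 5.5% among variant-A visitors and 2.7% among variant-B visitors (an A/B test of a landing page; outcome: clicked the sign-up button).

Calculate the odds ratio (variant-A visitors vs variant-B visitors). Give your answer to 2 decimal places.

odds, variant-A visitors = 0.05500/0.94500 = 0.05820
odds, variant-B visitors = 0.02700/0.97300 = 0.02775
OR = 0.05820 / 0.02775 = 2.10

OR: 2.10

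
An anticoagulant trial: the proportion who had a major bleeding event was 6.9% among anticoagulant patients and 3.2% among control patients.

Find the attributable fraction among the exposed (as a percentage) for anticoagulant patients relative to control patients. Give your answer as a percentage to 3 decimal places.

AR% = (0.06900 − 0.03200) / 0.06900 = 0.5362 → 53.623%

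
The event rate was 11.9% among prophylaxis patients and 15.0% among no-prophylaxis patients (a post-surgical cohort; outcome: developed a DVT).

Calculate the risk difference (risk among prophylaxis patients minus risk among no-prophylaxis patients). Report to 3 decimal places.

risk difference = 0.1190 − 0.1500 = -0.031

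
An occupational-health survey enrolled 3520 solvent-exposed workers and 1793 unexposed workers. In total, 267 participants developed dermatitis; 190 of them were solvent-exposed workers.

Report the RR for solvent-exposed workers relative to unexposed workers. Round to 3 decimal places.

solvent-exposed workers without the outcome: 3520 − 190 = 3330
unexposed workers with the outcome: 267 − 190 = 77
unexposed workers without the outcome: 1793 − 77 = 1716
risk, solvent-exposed workers = 190/3520 = 0.05398
risk, unexposed workers = 77/1793 = 0.04294
RR = 0.05398 / 0.04294 = 1.257

1.257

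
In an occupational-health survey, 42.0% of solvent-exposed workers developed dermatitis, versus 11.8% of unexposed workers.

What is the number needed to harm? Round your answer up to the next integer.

NNH ≈ 4

absolute risk difference = 0.302000
1 / 0.302000 = 3.311 → round up → 4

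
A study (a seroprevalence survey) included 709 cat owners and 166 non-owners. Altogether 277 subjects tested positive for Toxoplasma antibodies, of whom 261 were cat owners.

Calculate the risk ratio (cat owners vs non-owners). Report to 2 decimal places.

3.82

cat owners without the outcome: 709 − 261 = 448
non-owners with the outcome: 277 − 261 = 16
non-owners without the outcome: 166 − 16 = 150
risk, cat owners = 261/709 = 0.3681
risk, non-owners = 16/166 = 0.0964
RR = 0.3681 / 0.0964 = 3.82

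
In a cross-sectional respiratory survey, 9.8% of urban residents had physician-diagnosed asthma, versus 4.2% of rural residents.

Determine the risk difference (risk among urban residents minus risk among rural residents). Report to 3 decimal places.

risk difference = 0.09800 − 0.04200 = 0.056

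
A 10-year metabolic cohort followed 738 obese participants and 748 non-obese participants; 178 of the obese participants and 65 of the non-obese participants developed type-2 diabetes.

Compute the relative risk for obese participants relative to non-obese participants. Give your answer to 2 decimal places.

2.78

risk, obese participants = 178/738 = 0.2412
risk, non-obese participants = 65/748 = 0.0869
RR = 0.2412 / 0.0869 = 2.78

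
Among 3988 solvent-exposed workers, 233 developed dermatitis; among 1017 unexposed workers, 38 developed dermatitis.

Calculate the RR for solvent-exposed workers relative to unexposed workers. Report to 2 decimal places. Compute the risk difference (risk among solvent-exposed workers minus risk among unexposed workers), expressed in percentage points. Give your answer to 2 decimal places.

risk, solvent-exposed workers = 233/3988 = 0.05843
risk, unexposed workers = 38/1017 = 0.03736
RR = 0.05843 / 0.03736 = 1.56
risk difference = 0.05843 − 0.03736 = 0.02106 → 2.11 percentage points

RR = 1.56; RD = 2.11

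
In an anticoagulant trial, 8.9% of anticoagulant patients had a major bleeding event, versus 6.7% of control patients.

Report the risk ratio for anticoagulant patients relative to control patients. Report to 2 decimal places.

RR = 0.0890 / 0.0670 = 1.33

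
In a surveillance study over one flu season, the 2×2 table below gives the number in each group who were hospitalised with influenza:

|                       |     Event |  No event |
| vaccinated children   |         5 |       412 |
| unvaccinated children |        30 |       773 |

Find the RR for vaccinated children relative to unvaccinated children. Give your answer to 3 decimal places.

risk, vaccinated children = 5/417 = 0.01199
risk, unvaccinated children = 30/803 = 0.03736
RR = 0.01199 / 0.03736 = 0.321

RR = 0.321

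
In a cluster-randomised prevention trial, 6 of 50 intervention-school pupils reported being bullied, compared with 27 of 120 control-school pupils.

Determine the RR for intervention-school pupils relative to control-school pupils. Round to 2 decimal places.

risk, intervention-school pupils = 6/50 = 0.1200
risk, control-school pupils = 27/120 = 0.2250
RR = 0.1200 / 0.2250 = 0.53

0.53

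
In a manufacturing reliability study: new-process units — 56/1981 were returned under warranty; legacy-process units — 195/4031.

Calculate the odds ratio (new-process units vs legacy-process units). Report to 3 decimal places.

OR = (56 × 3836) / (1925 × 195) = 214816/375375 ≈ 0.572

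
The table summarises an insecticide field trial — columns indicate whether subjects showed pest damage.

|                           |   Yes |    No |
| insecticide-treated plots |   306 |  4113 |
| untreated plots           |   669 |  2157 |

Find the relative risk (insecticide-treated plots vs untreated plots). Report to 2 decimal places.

0.29

risk, insecticide-treated plots = 306/4419 = 0.0692
risk, untreated plots = 669/2826 = 0.2367
RR = 0.0692 / 0.2367 = 0.29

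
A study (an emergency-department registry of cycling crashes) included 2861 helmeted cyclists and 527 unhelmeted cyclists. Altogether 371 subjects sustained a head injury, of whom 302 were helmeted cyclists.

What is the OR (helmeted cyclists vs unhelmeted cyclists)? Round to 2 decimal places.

helmeted cyclists without the outcome: 2861 − 302 = 2559
unhelmeted cyclists with the outcome: 371 − 302 = 69
unhelmeted cyclists without the outcome: 527 − 69 = 458
OR = (302 × 458) / (2559 × 69) = 138316/176571 ≈ 0.78

OR = 0.78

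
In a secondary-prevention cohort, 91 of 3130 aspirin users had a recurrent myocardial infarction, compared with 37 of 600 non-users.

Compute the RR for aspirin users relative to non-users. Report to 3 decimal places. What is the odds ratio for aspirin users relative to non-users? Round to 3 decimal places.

RR = 0.471; OR = 0.456

risk, aspirin users = 91/3130 = 0.02907
risk, non-users = 37/600 = 0.06167
RR = 0.02907 / 0.06167 = 0.471
odds, aspirin users = 91/3039 = 0.02994
odds, non-users = 37/563 = 0.06572
OR = 0.02994 / 0.06572 = 0.456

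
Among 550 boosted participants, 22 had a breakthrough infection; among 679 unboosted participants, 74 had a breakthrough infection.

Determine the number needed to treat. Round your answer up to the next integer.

risk, boosted participants = 22/550 = 0.040000
risk, unboosted participants = 74/679 = 0.108984
absolute risk difference = 0.068984
1 / 0.068984 = 14.496 → round up → 15

15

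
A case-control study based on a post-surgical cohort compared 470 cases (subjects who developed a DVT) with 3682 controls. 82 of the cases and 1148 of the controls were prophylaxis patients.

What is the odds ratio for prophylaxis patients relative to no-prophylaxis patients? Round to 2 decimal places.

OR = (82 × 2534) / (1148 × 388) = 207788/445424 ≈ 0.47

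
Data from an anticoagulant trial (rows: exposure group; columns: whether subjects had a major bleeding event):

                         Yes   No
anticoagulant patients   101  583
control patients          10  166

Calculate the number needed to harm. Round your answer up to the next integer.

12

risk, anticoagulant patients = 101/684 = 0.147661
risk, control patients = 10/176 = 0.056818
absolute risk difference = 0.090843
1 / 0.090843 = 11.008 → round up → 12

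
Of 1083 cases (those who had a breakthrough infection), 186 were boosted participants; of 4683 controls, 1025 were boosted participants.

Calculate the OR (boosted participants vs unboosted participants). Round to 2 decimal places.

OR = 0.74

odds, boosted participants = 186/1025 = 0.1815
odds, unboosted participants = 897/3658 = 0.2452
OR = 0.1815 / 0.2452 = 0.74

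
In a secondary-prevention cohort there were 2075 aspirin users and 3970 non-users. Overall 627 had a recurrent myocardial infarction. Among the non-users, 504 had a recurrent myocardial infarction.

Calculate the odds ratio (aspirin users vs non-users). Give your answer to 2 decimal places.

aspirin users with the outcome: 627 − 504 = 123
aspirin users without the outcome: 2075 − 123 = 1952
non-users without the outcome: 3970 − 504 = 3466
OR = (123 × 3466) / (1952 × 504) = 426318/983808 ≈ 0.43

OR ≈ 0.43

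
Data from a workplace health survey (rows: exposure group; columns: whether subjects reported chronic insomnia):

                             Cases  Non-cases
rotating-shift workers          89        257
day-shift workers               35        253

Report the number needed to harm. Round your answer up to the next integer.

8

risk, rotating-shift workers = 89/346 = 0.257225
risk, day-shift workers = 35/288 = 0.121528
absolute risk difference = 0.135698
1 / 0.135698 = 7.369 → round up → 8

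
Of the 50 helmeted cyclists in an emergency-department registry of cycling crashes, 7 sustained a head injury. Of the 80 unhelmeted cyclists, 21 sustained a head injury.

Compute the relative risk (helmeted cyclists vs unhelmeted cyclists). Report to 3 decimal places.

0.533

risk, helmeted cyclists = 7/50 = 0.1400
risk, unhelmeted cyclists = 21/80 = 0.2625
RR = 0.1400 / 0.2625 = 0.533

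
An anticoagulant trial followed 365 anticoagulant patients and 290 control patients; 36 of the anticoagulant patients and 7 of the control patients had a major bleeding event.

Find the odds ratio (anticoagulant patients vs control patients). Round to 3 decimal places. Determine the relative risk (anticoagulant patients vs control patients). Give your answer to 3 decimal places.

OR = (36 × 283) / (329 × 7) = 10188/2303 ≈ 4.424
risk, anticoagulant patients = 36/365 = 0.09863
risk, control patients = 7/290 = 0.02414
RR = 0.09863 / 0.02414 = 4.086

OR = 4.424; RR = 4.086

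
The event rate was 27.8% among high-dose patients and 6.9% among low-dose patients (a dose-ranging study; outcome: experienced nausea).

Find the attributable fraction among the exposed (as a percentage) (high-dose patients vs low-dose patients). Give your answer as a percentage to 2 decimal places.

AR% = (0.2780 − 0.0690) / 0.2780 = 0.7518 → 75.18%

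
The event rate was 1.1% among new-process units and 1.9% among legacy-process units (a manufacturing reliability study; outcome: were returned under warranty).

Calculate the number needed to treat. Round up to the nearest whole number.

absolute risk difference = 0.008000
1 / 0.008000 = 125.000 → round up → 125

125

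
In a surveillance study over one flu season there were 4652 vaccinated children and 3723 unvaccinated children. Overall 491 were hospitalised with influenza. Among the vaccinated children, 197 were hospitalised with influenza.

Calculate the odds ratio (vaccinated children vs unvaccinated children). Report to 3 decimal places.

vaccinated children without the outcome: 4652 − 197 = 4455
unvaccinated children with the outcome: 491 − 197 = 294
unvaccinated children without the outcome: 3723 − 294 = 3429
OR = (197 × 3429) / (4455 × 294) = 675513/1309770 ≈ 0.516

OR = 0.516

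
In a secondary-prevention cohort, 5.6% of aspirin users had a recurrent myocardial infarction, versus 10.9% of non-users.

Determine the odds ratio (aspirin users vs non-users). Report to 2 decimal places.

0.48

odds, aspirin users = 0.0560/0.9440 = 0.0593
odds, non-users = 0.1090/0.8910 = 0.1223
OR = 0.0593 / 0.1223 = 0.48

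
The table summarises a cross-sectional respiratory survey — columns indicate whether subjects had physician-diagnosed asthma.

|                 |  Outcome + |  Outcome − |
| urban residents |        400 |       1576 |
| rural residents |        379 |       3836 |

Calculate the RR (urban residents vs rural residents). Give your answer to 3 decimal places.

RR: 2.251

risk, urban residents = 400/1976 = 0.2024
risk, rural residents = 379/4215 = 0.0899
RR = 0.2024 / 0.0899 = 2.251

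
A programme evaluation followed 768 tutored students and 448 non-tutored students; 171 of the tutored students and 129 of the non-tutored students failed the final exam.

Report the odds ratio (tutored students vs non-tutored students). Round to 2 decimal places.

OR = (171 × 319) / (597 × 129) = 54549/77013 ≈ 0.71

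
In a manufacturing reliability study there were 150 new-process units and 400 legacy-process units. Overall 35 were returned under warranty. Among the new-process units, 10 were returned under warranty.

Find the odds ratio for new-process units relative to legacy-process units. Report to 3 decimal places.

new-process units without the outcome: 150 − 10 = 140
legacy-process units with the outcome: 35 − 10 = 25
legacy-process units without the outcome: 400 − 25 = 375
OR = (10 × 375) / (140 × 25) = 3750/3500 ≈ 1.071

OR ≈ 1.071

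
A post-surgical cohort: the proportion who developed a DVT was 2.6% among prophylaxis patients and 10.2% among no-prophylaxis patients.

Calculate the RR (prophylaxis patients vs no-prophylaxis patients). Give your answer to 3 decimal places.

RR = 0.02600 / 0.10200 = 0.255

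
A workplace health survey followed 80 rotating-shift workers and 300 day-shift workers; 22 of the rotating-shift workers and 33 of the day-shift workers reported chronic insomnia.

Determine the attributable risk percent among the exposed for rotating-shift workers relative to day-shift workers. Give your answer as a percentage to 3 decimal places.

AR% = 60.000%

risk, rotating-shift workers = 22/80 = 0.2750
risk, day-shift workers = 33/300 = 0.1100
AR% = (0.2750 − 0.1100) / 0.2750 = 0.6000 → 60.000%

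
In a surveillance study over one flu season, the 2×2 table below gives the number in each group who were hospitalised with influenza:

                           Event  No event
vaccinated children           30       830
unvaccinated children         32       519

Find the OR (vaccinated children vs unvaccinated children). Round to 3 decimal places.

OR ≈ 0.586

odds, vaccinated children = 30/830 = 0.03614
odds, unvaccinated children = 32/519 = 0.06166
OR = 0.03614 / 0.06166 = 0.586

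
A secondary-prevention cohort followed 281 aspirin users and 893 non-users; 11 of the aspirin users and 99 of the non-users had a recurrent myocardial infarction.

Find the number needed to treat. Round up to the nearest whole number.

risk, aspirin users = 11/281 = 0.039146
risk, non-users = 99/893 = 0.110862
absolute risk difference = 0.071716
1 / 0.071716 = 13.944 → round up → 14

NNT: 14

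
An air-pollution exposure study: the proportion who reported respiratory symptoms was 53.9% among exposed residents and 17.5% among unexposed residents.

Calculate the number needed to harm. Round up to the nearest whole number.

3

absolute risk difference = 0.364000
1 / 0.364000 = 2.747 → round up → 3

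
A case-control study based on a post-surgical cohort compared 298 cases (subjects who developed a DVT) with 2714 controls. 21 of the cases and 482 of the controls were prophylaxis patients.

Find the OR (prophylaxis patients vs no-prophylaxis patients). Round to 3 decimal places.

0.351

odds, prophylaxis patients = 21/482 = 0.04357
odds, no-prophylaxis patients = 277/2232 = 0.12410
OR = 0.04357 / 0.12410 = 0.351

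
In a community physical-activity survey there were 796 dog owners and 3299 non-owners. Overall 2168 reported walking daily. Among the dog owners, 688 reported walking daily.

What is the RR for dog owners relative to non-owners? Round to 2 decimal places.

dog owners without the outcome: 796 − 688 = 108
non-owners with the outcome: 2168 − 688 = 1480
non-owners without the outcome: 3299 − 1480 = 1819
risk, dog owners = 688/796 = 0.8643
risk, non-owners = 1480/3299 = 0.4486
RR = 0.8643 / 0.4486 = 1.93

RR ≈ 1.93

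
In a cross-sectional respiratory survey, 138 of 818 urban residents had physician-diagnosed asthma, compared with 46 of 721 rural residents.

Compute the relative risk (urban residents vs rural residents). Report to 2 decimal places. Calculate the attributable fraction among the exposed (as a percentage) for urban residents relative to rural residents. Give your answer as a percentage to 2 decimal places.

risk, urban residents = 138/818 = 0.1687
risk, rural residents = 46/721 = 0.0638
RR = 0.1687 / 0.0638 = 2.64
AR% = (0.1687 − 0.0638) / 0.1687 = 0.6218 → 62.18%

RR = 2.64; AR% = 62.18%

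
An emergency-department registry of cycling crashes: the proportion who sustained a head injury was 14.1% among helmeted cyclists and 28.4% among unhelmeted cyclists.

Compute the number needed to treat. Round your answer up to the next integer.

NNT: 7

absolute risk difference = 0.143000
1 / 0.143000 = 6.993 → round up → 7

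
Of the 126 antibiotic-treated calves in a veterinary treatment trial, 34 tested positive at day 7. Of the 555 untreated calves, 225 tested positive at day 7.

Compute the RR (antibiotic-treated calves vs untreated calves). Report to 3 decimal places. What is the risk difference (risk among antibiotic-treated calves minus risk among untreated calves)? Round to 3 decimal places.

risk, antibiotic-treated calves = 34/126 = 0.2698
risk, untreated calves = 225/555 = 0.4054
RR = 0.2698 / 0.4054 = 0.666
risk difference = 0.2698 − 0.4054 = -0.136

RR = 0.666; RD = -0.136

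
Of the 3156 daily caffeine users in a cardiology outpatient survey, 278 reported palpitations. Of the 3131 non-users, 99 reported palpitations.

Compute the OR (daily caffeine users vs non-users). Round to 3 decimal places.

odds, daily caffeine users = 278/2878 = 0.09659
odds, non-users = 99/3032 = 0.03265
OR = 0.09659 / 0.03265 = 2.958

2.958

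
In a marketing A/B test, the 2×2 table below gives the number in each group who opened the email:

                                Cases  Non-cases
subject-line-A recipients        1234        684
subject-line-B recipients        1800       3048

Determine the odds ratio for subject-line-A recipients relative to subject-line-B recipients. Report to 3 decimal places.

OR = (1234 × 3048) / (684 × 1800) = 3761232/1231200 ≈ 3.055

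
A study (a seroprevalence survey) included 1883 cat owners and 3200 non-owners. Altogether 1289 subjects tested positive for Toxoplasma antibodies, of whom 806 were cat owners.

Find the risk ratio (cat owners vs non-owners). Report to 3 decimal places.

RR: 2.836

cat owners without the outcome: 1883 − 806 = 1077
non-owners with the outcome: 1289 − 806 = 483
non-owners without the outcome: 3200 − 483 = 2717
risk, cat owners = 806/1883 = 0.4280
risk, non-owners = 483/3200 = 0.1509
RR = 0.4280 / 0.1509 = 2.836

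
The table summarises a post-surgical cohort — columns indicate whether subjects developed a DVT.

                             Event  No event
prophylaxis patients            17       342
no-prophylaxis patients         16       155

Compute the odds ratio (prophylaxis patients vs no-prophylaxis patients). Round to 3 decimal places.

0.482

odds, prophylaxis patients = 17/342 = 0.04971
odds, no-prophylaxis patients = 16/155 = 0.10323
OR = 0.04971 / 0.10323 = 0.482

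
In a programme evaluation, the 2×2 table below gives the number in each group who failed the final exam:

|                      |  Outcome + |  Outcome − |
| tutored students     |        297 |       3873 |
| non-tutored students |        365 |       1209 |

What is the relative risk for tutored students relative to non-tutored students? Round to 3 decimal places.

risk, tutored students = 297/4170 = 0.0712
risk, non-tutored students = 365/1574 = 0.2319
RR = 0.0712 / 0.2319 = 0.307

RR = 0.307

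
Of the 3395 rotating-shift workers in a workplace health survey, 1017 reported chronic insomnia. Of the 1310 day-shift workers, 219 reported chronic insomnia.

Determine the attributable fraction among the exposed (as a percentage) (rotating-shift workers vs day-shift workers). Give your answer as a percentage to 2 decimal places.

AR% ≈ 44.19%

risk, rotating-shift workers = 1017/3395 = 0.2996
risk, day-shift workers = 219/1310 = 0.1672
AR% = (0.2996 − 0.1672) / 0.2996 = 0.4419 → 44.19%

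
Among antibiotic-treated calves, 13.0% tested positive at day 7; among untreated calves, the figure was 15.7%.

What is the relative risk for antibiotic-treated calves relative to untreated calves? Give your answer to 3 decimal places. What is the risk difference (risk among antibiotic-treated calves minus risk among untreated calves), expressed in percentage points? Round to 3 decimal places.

RR = 0.1300 / 0.1570 = 0.828
risk difference = 0.1300 − 0.1570 = -0.0270 → -2.700 percentage points

RR = 0.828; RD = -2.700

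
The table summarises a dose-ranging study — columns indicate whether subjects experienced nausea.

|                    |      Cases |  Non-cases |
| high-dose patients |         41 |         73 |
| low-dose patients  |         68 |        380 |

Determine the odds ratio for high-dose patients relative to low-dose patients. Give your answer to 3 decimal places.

3.139

odds, high-dose patients = 41/73 = 0.5616
odds, low-dose patients = 68/380 = 0.1789
OR = 0.5616 / 0.1789 = 3.139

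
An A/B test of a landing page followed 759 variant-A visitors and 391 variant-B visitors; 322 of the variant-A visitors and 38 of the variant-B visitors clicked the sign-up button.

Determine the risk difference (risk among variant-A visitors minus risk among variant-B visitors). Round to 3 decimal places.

risk, variant-A visitors = 322/759 = 0.4242
risk, variant-B visitors = 38/391 = 0.0972
risk difference = 0.4242 − 0.0972 = 0.327

0.327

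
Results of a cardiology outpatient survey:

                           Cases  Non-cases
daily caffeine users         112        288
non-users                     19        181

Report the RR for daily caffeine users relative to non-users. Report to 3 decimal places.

RR: 2.947

risk, daily caffeine users = 112/400 = 0.2800
risk, non-users = 19/200 = 0.0950
RR = 0.2800 / 0.0950 = 2.947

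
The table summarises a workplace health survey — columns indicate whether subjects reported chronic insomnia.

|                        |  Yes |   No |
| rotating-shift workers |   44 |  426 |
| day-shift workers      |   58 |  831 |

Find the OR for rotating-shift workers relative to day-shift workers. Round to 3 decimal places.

OR = (44 × 831) / (426 × 58) = 36564/24708 ≈ 1.480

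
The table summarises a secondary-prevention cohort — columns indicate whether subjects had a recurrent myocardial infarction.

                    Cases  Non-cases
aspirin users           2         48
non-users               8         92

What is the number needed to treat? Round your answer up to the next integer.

25

risk, aspirin users = 2/50 = 0.040000
risk, non-users = 8/100 = 0.080000
absolute risk difference = 0.040000
1 / 0.040000 = 25.000 → round up → 25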